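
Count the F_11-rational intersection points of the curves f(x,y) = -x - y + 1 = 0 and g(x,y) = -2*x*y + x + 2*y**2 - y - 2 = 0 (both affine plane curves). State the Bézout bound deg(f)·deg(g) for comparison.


Common zeros: ∅; count = 0; Bézout bound = 2.

deg(f) = 1, deg(g) = 2, so Bézout bound = 2.
Scan x ∈ F_11. For each x, list the y ∈ F_11 with f(x, y) ≡ 0 and those with g(x, y) ≡ 0 (mod 11); the common zeros in that column are the intersection.
  x = 0: f ≡ 0 at y ∈ {1}; g ≡ 0 at y ∈ ∅; common: ∅.
  x = 1: f ≡ 0 at y ∈ {0}; g ≡ 0 at y ∈ ∅; common: ∅.
  x = 2: f ≡ 0 at y ∈ {10}; g ≡ 0 at y ∈ {0, 8}; common: ∅.
  x = 3: f ≡ 0 at y ∈ {9}; g ≡ 0 at y ∈ ∅; common: ∅.
  x = 4: f ≡ 0 at y ∈ {8}; g ≡ 0 at y ∈ ∅; common: ∅.
  x = 5: f ≡ 0 at y ∈ {7}; g ≡ 0 at y ∈ {2, 9}; common: ∅.
  x = 6: f ≡ 0 at y ∈ {6}; g ≡ 0 at y ∈ {5, 7}; common: ∅.
  x = 7: f ≡ 0 at y ∈ {5}; g ≡ 0 at y ∈ {3, 10}; common: ∅.
  x = 8: f ≡ 0 at y ∈ {4}; g ≡ 0 at y ∈ ∅; common: ∅.
  x = 9: f ≡ 0 at y ∈ {3}; g ≡ 0 at y ∈ ∅; common: ∅.
  x = 10: f ≡ 0 at y ∈ {2}; g ≡ 0 at y ∈ {1, 4}; common: ∅.
Collecting: common zeros = ∅, so the count is 0.
Comparison with the Bézout bound: 0 ≤ 2 = deg(f)·deg(g), as expected for curves with no common component (the affine F_11-count falls short of the bound because intersections may lie at infinity, over extension fields, or carry multiplicity).


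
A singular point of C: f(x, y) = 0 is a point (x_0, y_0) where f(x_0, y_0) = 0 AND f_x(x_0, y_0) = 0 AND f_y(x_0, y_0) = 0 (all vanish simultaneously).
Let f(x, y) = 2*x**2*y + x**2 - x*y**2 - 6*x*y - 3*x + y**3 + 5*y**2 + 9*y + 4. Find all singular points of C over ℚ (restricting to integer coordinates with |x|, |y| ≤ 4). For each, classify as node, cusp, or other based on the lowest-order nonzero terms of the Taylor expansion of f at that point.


Singular points: {(1, -1)}; classification: node.

Compute partial derivatives:
  f_x = 4*x*y + 2*x - y**2 - 6*y - 3.
  f_y = 2*x**2 - 2*x*y - 6*x + 3*y**2 + 10*y + 9.
Scan x_0 ∈ {−4, ..., 4}. For each x_0, f_y(x_0, y) is a polynomial in y; find its integer roots y ∈ {−4, ..., 4}, then test f_x and f at those candidates.
  x = -4: f_y(-4, y) = 3*y**2 + 18*y + 65; no integer root y with |y| ≤ 4.
  x = -3: f_y(-3, y) = 3*y**2 + 16*y + 45; no integer root y with |y| ≤ 4.
  x = -2: f_y(-2, y) = 3*y**2 + 14*y + 29; no integer root y with |y| ≤ 4.
  x = -1: f_y(-1, y) = 3*y**2 + 12*y + 17; no integer root y with |y| ≤ 4.
  x = 0: f_y(0, y) = 3*y**2 + 10*y + 9; no integer root y with |y| ≤ 4.
  x = 1: f_y(1, y) = 3*y**2 + 8*y + 5; vanishes at y ∈ {-1}. (1, -1): f_x = 0, f = 0 — SINGULAR.
  x = 2: f_y(2, y) = 3*y**2 + 6*y + 5; no integer root y with |y| ≤ 4.
  x = 3: f_y(3, y) = 3*y**2 + 4*y + 9; no integer root y with |y| ≤ 4.
  x = 4: f_y(4, y) = 3*y**2 + 2*y + 17; no integer root y with |y| ≤ 4.
Only singular point on the grid: (1, -1).
Classify: substitute x = 1 + u, y = -1 + v and expand: f = 2*u**2*v - u**2 - u*v**2 + v**3 + v**2.
No constant or linear terms (consistent with a singular point). Quadratic part: -u**2 + v**2. Cubic part: 2*u**2*v - u*v**2 + v**3.
The quadratic part v**2 - u**2 = (v − u)(v + u) splits into two distinct linear factors, so there are two distinct tangent lines y − -1 = ±(x − 1) — this is a node (ordinary double point).
Classification: node.


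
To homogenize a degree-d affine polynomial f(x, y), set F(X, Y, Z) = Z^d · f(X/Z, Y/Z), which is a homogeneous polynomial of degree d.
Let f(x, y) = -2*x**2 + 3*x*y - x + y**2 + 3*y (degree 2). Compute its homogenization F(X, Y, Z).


F(X, Y, Z) = -2*X**2 + 3*X*Y - X*Z + Y**2 + 3*Y*Z

deg(f) = 2.
Substitute x = X/Z, y = Y/Z into f, then multiply by Z^2.
  monomial -2·x^2·y^0 ↦ -2·X^2·Y^0·Z^0.
  monomial 3·x^1·y^1 ↦ 3·X^1·Y^1·Z^0.
  monomial -1·x^1·y^0 ↦ -1·X^1·Y^0·Z^1.
  monomial 1·x^0·y^2 ↦ 1·X^0·Y^2·Z^0.
  monomial 3·x^0·y^1 ↦ 3·X^0·Y^1·Z^1.
Collecting: F(X, Y, Z) = -2*X**2 + 3*X*Y - X*Z + Y**2 + 3*Y*Z.


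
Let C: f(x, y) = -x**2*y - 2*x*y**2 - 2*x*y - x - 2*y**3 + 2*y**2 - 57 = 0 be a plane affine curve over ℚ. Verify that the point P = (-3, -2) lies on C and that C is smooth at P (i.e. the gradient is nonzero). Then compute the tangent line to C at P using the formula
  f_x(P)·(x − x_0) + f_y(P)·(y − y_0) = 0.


Tangent line at P: -17*x - 59*y - 169 = 0.

Step 1: f(-3, -2) = 0, so P lies on C.
Step 2: partial derivatives
  f_x(x, y) = -2*x*y - 2*y**2 - 2*y - 1, f_y(x, y) = -x**2 - 4*x*y - 2*x - 6*y**2 + 4*y.
  f_x(P) = -17, f_y(P) = -59 (gradient nonzero, so P is smooth).
Step 3: tangent line at P: -17·(x − -3) + -59·(y − -2) = 0.
Expanding: -17*x - 59*y - 169 = 0.


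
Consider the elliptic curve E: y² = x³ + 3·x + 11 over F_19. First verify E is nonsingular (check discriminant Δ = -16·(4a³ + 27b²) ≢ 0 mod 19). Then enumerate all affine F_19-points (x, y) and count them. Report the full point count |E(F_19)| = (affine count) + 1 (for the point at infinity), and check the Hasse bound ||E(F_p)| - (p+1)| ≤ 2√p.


Affine points = {(0, 7), (0, 12), (2, 5), (2, 14), (3, 3), (3, 16), (4, 7), (4, 12), (6, 6), (6, 13), (9, 8), (9, 11), (11, 8), (11, 11), (13, 9), (13, 10), (14, 2), (14, 17), (15, 7), (15, 12), (17, 4), (17, 15), (18, 8), (18, 11)}; affine count = 24; |E(F_19)| = 25.

Discriminant check: Δ ∝ 4a³ + 27b² = 4·3³ + 27·11² = 4·27 + 27·121 ≡ 12 (mod 19). Nonzero ⇒ E is nonsingular.
For each x ∈ F_19, compute rhs = x³ + 3·x + 11 mod 19, then count y ∈ F_19 with y² ≡ rhs.
  x = 0: rhs = 11, matching y values: 7, 12 (2 points).
  x = 1: rhs = 15, matching y values: none (0 points).
  x = 2: rhs = 6, matching y values: 5, 14 (2 points).
  x = 3: rhs = 9, matching y values: 3, 16 (2 points).
  x = 4: rhs = 11, matching y values: 7, 12 (2 points).
  x = 5: rhs = 18, matching y values: none (0 points).
  x = 6: rhs = 17, matching y values: 6, 13 (2 points).
  x = 7: rhs = 14, matching y values: none (0 points).
  x = 8: rhs = 15, matching y values: none (0 points).
  x = 9: rhs = 7, matching y values: 8, 11 (2 points).
  x = 10: rhs = 15, matching y values: none (0 points).
  x = 11: rhs = 7, matching y values: 8, 11 (2 points).
  x = 12: rhs = 8, matching y values: none (0 points).
  x = 13: rhs = 5, matching y values: 9, 10 (2 points).
  x = 14: rhs = 4, matching y values: 2, 17 (2 points).
  x = 15: rhs = 11, matching y values: 7, 12 (2 points).
  x = 16: rhs = 13, matching y values: none (0 points).
  x = 17: rhs = 16, matching y values: 4, 15 (2 points).
  x = 18: rhs = 7, matching y values: 8, 11 (2 points).
Total affine count: 24.
Full point count |E(F_19)| = 24 + 1 = 25.
Hasse bound: |25 − (19+1)| = |5| = 5 ≤ 2√19 ≈ 8.7178 ✓.


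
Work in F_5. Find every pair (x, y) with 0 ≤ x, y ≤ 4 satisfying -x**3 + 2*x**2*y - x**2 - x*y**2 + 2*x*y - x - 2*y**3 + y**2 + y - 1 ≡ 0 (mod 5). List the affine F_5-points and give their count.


Affine F_5-points: {(1, 2), (2, 0), (2, 1), (3, 0), (3, 4), (4, 0)}; count = 6.

For each of the 25 pairs (x, y) ∈ F_5², evaluate f(x, y) mod 5. Record the zeros.
  x = 0: [0↦4, 1↦4, 2↦4, 3↦2, 4↦1]  zeros at y ∈ ∅
  x = 1: [0↦1, 1↦4, 2↦0, 3↦2, 4↦3]  zeros at y ∈ {2}
  x = 2: [0↦0, 1↦0, 2↦1, 3↦1, 4↦3]  zeros at y ∈ {0, 1}
  x = 3: [0↦0, 1↦1, 2↦1, 3↦3, 4↦0]  zeros at y ∈ {0, 4}
  x = 4: [0↦0, 1↦1, 2↦4, 3↦2, 4↦3]  zeros at y ∈ {0}
Collecting zeros: affine points = {(1, 2), (2, 0), (2, 1), (3, 0), (3, 4), (4, 0)}.
Total count |C(F_5)_aff| = 6.


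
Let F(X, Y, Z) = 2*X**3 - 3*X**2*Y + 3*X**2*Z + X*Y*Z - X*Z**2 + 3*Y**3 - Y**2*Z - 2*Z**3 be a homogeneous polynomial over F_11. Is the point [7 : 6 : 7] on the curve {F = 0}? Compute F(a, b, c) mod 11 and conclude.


F(7,6,7) ≡ 10 (mod 11); P is NOT on the curve.

Evaluate F(7, 6, 7) term-by-term (mod 11).
  2*X**3 ↦ 2·343·1·1 = 686
  -3*X**2*Y ↦ -3·49·6·1 = -882
  3*X**2*Z ↦ 3·49·1·7 = 1029
  X*Y*Z ↦ 1·7·6·7 = 294
  -X*Z**2 ↦ -1·7·1·49 = -343
  3*Y**3 ↦ 3·1·216·1 = 648
  -Y**2*Z ↦ -1·1·36·7 = -252
  -2*Z**3 ↦ -2·1·1·343 = -686
Sum: F(7, 6, 7) = (686) + (-882) + (1029) + (294) + (-343) + (648) + (-252) + (-686) = 494.
Reducing mod 11: 494 ≡ 10 (mod 11).
Since F(a, b, c) ≡ 10 ≠ 0 (mod 11), P does NOT lie on the curve.


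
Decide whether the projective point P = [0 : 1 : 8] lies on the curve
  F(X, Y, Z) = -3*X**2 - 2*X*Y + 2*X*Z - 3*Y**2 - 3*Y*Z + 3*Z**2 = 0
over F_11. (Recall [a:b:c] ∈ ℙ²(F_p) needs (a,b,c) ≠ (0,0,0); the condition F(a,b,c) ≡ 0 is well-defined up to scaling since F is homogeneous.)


F(0,1,8) ≡ 0 (mod 11); P is on the curve.

Evaluate F(0, 1, 8) term-by-term (mod 11).
  -3*X**2 ↦ -3·0·1·1 = 0
  -2*X*Y ↦ -2·0·1·1 = 0
  2*X*Z ↦ 2·0·1·8 = 0
  -3*Y**2 ↦ -3·1·1·1 = -3
  -3*Y*Z ↦ -3·1·1·8 = -24
  3*Z**2 ↦ 3·1·1·64 = 192
Sum: F(0, 1, 8) = (0) + (0) + (0) + (-3) + (-24) + (192) = 165.
Reducing mod 11: 165 ≡ 0 (mod 11).
Since F(a, b, c) ≡ 0 (mod 11), P lies on the curve.


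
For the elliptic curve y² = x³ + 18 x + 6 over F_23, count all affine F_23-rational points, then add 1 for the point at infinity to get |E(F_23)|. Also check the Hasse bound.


Affine points = {(0, 11), (0, 12), (1, 5), (1, 18), (2, 2), (2, 21), (3, 8), (3, 15), (4, 2), (4, 21), (6, 10), (6, 13), (8, 8), (8, 15), (9, 0), (10, 6), (10, 17), (12, 8), (12, 15), (14, 9), (14, 14), (17, 2), (17, 21), (19, 10), (19, 13), (21, 10), (21, 13)}; affine count = 27; |E(F_23)| = 28.

Discriminant check: Δ ∝ 4a³ + 27b² = 4·18³ + 27·6² = 4·5832 + 27·36 ≡ 12 (mod 23). Nonzero ⇒ E is nonsingular.
For each x ∈ F_23, compute rhs = x³ + 18·x + 6 mod 23, then count y ∈ F_23 with y² ≡ rhs.
  x = 0: rhs = 6, matching y values: 11, 12 (2 points).
  x = 1: rhs = 2, matching y values: 5, 18 (2 points).
  x = 2: rhs = 4, matching y values: 2, 21 (2 points).
  x = 3: rhs = 18, matching y values: 8, 15 (2 points).
  x = 4: rhs = 4, matching y values: 2, 21 (2 points).
  x = 5: rhs = 14, matching y values: none (0 points).
  x = 6: rhs = 8, matching y values: 10, 13 (2 points).
  x = 7: rhs = 15, matching y values: none (0 points).
  x = 8: rhs = 18, matching y values: 8, 15 (2 points).
  x = 9: rhs = 0, matching y values: 0 (1 points).
  x = 10: rhs = 13, matching y values: 6, 17 (2 points).
  x = 11: rhs = 17, matching y values: none (0 points).
  x = 12: rhs = 18, matching y values: 8, 15 (2 points).
  x = 13: rhs = 22, matching y values: none (0 points).
  x = 14: rhs = 12, matching y values: 9, 14 (2 points).
  x = 15: rhs = 17, matching y values: none (0 points).
  x = 16: rhs = 20, matching y values: none (0 points).
  x = 17: rhs = 4, matching y values: 2, 21 (2 points).
  x = 18: rhs = 21, matching y values: none (0 points).
  x = 19: rhs = 8, matching y values: 10, 13 (2 points).
  x = 20: rhs = 17, matching y values: none (0 points).
  x = 21: rhs = 8, matching y values: 10, 13 (2 points).
  x = 22: rhs = 10, matching y values: none (0 points).
Total affine count: 27.
Full point count |E(F_23)| = 27 + 1 = 28.
Hasse bound: |28 − (23+1)| = |4| = 4 ≤ 2√23 ≈ 9.5917 ✓.


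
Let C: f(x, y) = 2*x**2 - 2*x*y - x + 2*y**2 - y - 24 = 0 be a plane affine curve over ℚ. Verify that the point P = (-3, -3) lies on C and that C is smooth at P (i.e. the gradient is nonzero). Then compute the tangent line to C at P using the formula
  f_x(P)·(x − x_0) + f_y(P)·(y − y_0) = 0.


Tangent line at P: -7*x - 7*y - 42 = 0.

Step 1: f(-3, -3) = 0, so P lies on C.
Step 2: partial derivatives
  f_x(x, y) = 4*x - 2*y - 1, f_y(x, y) = -2*x + 4*y - 1.
  f_x(P) = -7, f_y(P) = -7 (gradient nonzero, so P is smooth).
Step 3: tangent line at P: -7·(x − -3) + -7·(y − -3) = 0.
Expanding: -7*x - 7*y - 42 = 0.


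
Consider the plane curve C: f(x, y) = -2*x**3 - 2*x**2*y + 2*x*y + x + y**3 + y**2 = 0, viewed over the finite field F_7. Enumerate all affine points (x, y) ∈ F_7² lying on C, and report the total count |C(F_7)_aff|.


Affine F_7-points: {(0, 0), (0, 6), (1, 3), (2, 0), (3, 2), (4, 4), (5, 0), (5, 3)}; count = 8.

For each of the 49 pairs (x, y) ∈ F_7², evaluate f(x, y) mod 7. Record the zeros.
  x = 0: [0↦0, 1↦2, 2↦5, 3↦1, 4↦3, 5↦3, 6↦0]  zeros at y ∈ {0, 6}
  x = 1: [0↦6, 1↦1, 2↦4, 3↦0, 4↦2, 5↦2, 6↦6]  zeros at y ∈ {3}
  x = 2: [0↦0, 1↦5, 2↦4, 3↦3, 4↦1, 5↦4, 6↦4]  zeros at y ∈ {0}
  x = 3: [0↦5, 1↦2, 2↦0, 3↦5, 4↦2, 5↦4, 6↦3]  zeros at y ∈ {2}
  x = 4: [0↦2, 1↦1, 2↦1, 3↦1, 4↦0, 5↦4, 6↦5]  zeros at y ∈ {4}
  x = 5: [0↦0, 1↦4, 2↦2, 3↦0, 4↦4, 5↦6, 6↦5]  zeros at y ∈ {0, 3}
  x = 6: [0↦1, 1↦6, 2↦5, 3↦4, 4↦2, 5↦5, 6↦5]  zeros at y ∈ ∅
Collecting zeros: affine points = {(0, 0), (0, 6), (1, 3), (2, 0), (3, 2), (4, 4), (5, 0), (5, 3)}.
Total count |C(F_7)_aff| = 8.


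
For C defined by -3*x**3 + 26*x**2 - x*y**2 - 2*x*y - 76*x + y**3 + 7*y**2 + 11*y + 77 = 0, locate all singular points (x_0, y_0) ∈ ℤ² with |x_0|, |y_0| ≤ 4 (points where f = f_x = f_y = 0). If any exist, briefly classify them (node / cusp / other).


Singular points: {(3, -1)}; classification: node.

Compute partial derivatives:
  f_x = -9*x**2 + 52*x - y**2 - 2*y - 76.
  f_y = -2*x*y - 2*x + 3*y**2 + 14*y + 11.
Scan x_0 ∈ {−4, ..., 4}. For each x_0, f_y(x_0, y) is a polynomial in y; find its integer roots y ∈ {−4, ..., 4}, then test f_x and f at those candidates.
  x = -4: f_y(-4, y) = 3*y**2 + 22*y + 19; vanishes at y ∈ {-1}. (-4, -1): f_x = -427 ≠ 0.
  x = -3: f_y(-3, y) = 3*y**2 + 20*y + 17; vanishes at y ∈ {-1}. (-3, -1): f_x = -312 ≠ 0.
  x = -2: f_y(-2, y) = 3*y**2 + 18*y + 15; vanishes at y ∈ {-1}. (-2, -1): f_x = -215 ≠ 0.
  x = -1: f_y(-1, y) = 3*y**2 + 16*y + 13; vanishes at y ∈ {-1}. (-1, -1): f_x = -136 ≠ 0.
  x = 0: f_y(0, y) = 3*y**2 + 14*y + 11; vanishes at y ∈ {-1}. (0, -1): f_x = -75 ≠ 0.
  x = 1: f_y(1, y) = 3*y**2 + 12*y + 9; vanishes at y ∈ {-3, -1}. (1, -3): f_x = -36 ≠ 0; (1, -1): f_x = -32 ≠ 0.
  x = 2: f_y(2, y) = 3*y**2 + 10*y + 7; vanishes at y ∈ {-1}. (2, -1): f_x = -7 ≠ 0.
  x = 3: f_y(3, y) = 3*y**2 + 8*y + 5; vanishes at y ∈ {-1}. (3, -1): f_x = 0, f = 0 — SINGULAR.
  x = 4: f_y(4, y) = 3*y**2 + 6*y + 3; vanishes at y ∈ {-1}. (4, -1): f_x = -11 ≠ 0.
Only singular point on the grid: (3, -1).
Classify: substitute x = 3 + u, y = -1 + v and expand: f = -3*u**3 - u**2 - u*v**2 + v**3 + v**2.
No constant or linear terms (consistent with a singular point). Quadratic part: -u**2 + v**2. Cubic part: -3*u**3 - u*v**2 + v**3.
The quadratic part v**2 - u**2 = (v − u)(v + u) splits into two distinct linear factors, so there are two distinct tangent lines y − -1 = ±(x − 3) — this is a node (ordinary double point).
Classification: node.


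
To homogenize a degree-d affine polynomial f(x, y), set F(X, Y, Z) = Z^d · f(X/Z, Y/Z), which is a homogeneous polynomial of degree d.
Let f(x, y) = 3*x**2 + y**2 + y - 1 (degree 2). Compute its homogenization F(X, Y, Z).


F(X, Y, Z) = 3*X**2 + Y**2 + Y*Z - Z**2

deg(f) = 2.
Substitute x = X/Z, y = Y/Z into f, then multiply by Z^2.
  monomial 3·x^2·y^0 ↦ 3·X^2·Y^0·Z^0.
  monomial 1·x^0·y^2 ↦ 1·X^0·Y^2·Z^0.
  monomial 1·x^0·y^1 ↦ 1·X^0·Y^1·Z^1.
  monomial -1·x^0·y^0 ↦ -1·X^0·Y^0·Z^2.
Collecting: F(X, Y, Z) = 3*X**2 + Y**2 + Y*Z - Z**2.


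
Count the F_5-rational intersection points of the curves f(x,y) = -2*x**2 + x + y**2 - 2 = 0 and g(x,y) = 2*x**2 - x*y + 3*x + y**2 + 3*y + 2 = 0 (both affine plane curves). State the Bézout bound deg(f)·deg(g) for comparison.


Common zeros: ∅; count = 0; Bézout bound = 4.

deg(f) = 2, deg(g) = 2, so Bézout bound = 4.
Scan x ∈ F_5. For each x, list the y ∈ F_5 with f(x, y) ≡ 0 and those with g(x, y) ≡ 0 (mod 5); the common zeros in that column are the intersection.
  x = 0: f ≡ 0 at y ∈ ∅; g ≡ 0 at y ∈ {3, 4}; common: ∅.
  x = 1: f ≡ 0 at y ∈ ∅; g ≡ 0 at y ∈ {1, 2}; common: ∅.
  x = 2: f ≡ 0 at y ∈ ∅; g ≡ 0 at y ∈ ∅; common: ∅.
  x = 3: f ≡ 0 at y ∈ ∅; g ≡ 0 at y ∈ {1, 4}; common: ∅.
  x = 4: f ≡ 0 at y ∈ {0}; g ≡ 0 at y ∈ ∅; common: ∅.
Collecting: common zeros = ∅, so the count is 0.
Comparison with the Bézout bound: 0 ≤ 4 = deg(f)·deg(g), as expected for curves with no common component (the affine F_5-count falls short of the bound because intersections may lie at infinity, over extension fields, or carry multiplicity).


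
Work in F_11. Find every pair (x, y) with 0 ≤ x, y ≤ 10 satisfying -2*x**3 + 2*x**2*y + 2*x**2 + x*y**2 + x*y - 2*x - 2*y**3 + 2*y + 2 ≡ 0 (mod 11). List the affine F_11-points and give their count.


Affine F_11-points: {(0, 6), (1, 0), (3, 7), (5, 9), (6, 1), (7, 2), (7, 9), (9, 2), (9, 9), (9, 10), (10, 8)}; count = 11.

For each of the 121 pairs (x, y) ∈ F_11², evaluate f(x, y) mod 11. Record the zeros.
  x = 0: [0↦2, 1↦2, 2↦1, 3↦9, 4↦3, 5↦4, 6↦0, 7↦1, 8↦6, 9↦3, 10↦2]  zeros at y ∈ {6}
  x = 1: [0↦0, 1↦4, 2↦9, 3↦3, 4↦7, 5↦9, 6↦8, 7↦3, 8↦4, 9↦10, 10↦9]  zeros at y ∈ {0}
  x = 2: [0↦1, 1↦2, 2↦6, 3↦1, 4↦8, 5↦4, 6↦10, 7↦3, 8↦4, 9↦1, 10↦4]  zeros at y ∈ ∅
  x = 3: [0↦4, 1↦6, 2↦2, 3↦2, 4↦5, 5↦10, 6↦5, 7↦0, 8↦5, 9↦8, 10↦8]  zeros at y ∈ {7}
  x = 4: [0↦8, 1↦4, 2↦7, 3↦5, 4↦8, 5↦4, 6↦3, 7↦4, 8↦6, 9↦8, 10↦9]  zeros at y ∈ ∅
  x = 5: [0↦1, 1↦6, 2↦9, 3↦9, 4↦5, 5↦7, 6↦3, 7↦3, 8↦6, 9↦0, 10↦6]  zeros at y ∈ {9}
  x = 6: [0↦4, 1↦0, 2↦7, 3↦2, 4↦6, 5↦7, 6↦4, 7↦7, 8↦4, 9↦5, 10↦9]  zeros at y ∈ {1}
  x = 7: [0↦5, 1↦7, 2↦0, 3↦5, 4↦10, 5↦3, 6↦5, 7↦4, 8↦10, 9↦0, 10↦6]  zeros at y ∈ {2, 9}
  x = 8: [0↦3, 1↦4, 2↦9, 3↦6, 4↦5, 5↦5, 6↦5, 7↦4, 8↦1, 9↦6, 10↦7]  zeros at y ∈ ∅
  x = 9: [0↦8, 1↦1, 2↦0, 3↦4, 4↦1, 5↦1, 6↦3, 7↦6, 8↦9, 9↦0, 10↦0]  zeros at y ∈ {2, 9, 10}
  x = 10: [0↦8, 1↦8, 2↦5, 3↦9, 4↦8, 5↦1, 6↦9, 7↦9, 8↦0, 9↦3, 10↦6]  zeros at y ∈ {8}
Collecting zeros: affine points = {(0, 6), (1, 0), (3, 7), (5, 9), (6, 1), (7, 2), (7, 9), (9, 2), (9, 9), (9, 10), (10, 8)}.
Total count |C(F_11)_aff| = 11.


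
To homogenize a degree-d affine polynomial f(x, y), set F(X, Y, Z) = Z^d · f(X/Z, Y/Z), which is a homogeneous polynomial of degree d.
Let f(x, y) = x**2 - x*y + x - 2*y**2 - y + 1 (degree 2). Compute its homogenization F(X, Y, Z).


F(X, Y, Z) = X**2 - X*Y + X*Z - 2*Y**2 - Y*Z + Z**2

deg(f) = 2.
Substitute x = X/Z, y = Y/Z into f, then multiply by Z^2.
  monomial 1·x^2·y^0 ↦ 1·X^2·Y^0·Z^0.
  monomial -1·x^1·y^1 ↦ -1·X^1·Y^1·Z^0.
  monomial 1·x^1·y^0 ↦ 1·X^1·Y^0·Z^1.
  monomial -2·x^0·y^2 ↦ -2·X^0·Y^2·Z^0.
  monomial -1·x^0·y^1 ↦ -1·X^0·Y^1·Z^1.
  monomial 1·x^0·y^0 ↦ 1·X^0·Y^0·Z^2.
Collecting: F(X, Y, Z) = X**2 - X*Y + X*Z - 2*Y**2 - Y*Z + Z**2.


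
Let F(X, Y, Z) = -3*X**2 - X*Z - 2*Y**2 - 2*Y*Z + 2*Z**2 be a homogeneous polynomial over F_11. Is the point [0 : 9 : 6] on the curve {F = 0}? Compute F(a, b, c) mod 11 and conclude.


F(0,9,6) ≡ 0 (mod 11); P is on the curve.

Evaluate F(0, 9, 6) term-by-term (mod 11).
  -3*X**2 ↦ -3·0·1·1 = 0
  -X*Z ↦ -1·0·1·6 = 0
  -2*Y**2 ↦ -2·1·81·1 = -162
  -2*Y*Z ↦ -2·1·9·6 = -108
  2*Z**2 ↦ 2·1·1·36 = 72
Sum: F(0, 9, 6) = (0) + (0) + (-162) + (-108) + (72) = -198.
Reducing mod 11: -198 ≡ 0 (mod 11).
Since F(a, b, c) ≡ 0 (mod 11), P lies on the curve.


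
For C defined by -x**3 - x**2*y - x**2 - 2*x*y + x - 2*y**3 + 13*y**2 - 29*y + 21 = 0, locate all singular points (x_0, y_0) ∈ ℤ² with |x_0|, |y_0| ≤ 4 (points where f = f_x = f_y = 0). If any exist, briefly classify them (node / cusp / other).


Singular points: {(-1, 2)}; classification: cusp.

Compute partial derivatives:
  f_x = -3*x**2 - 2*x*y - 2*x - 2*y + 1.
  f_y = -x**2 - 2*x - 6*y**2 + 26*y - 29.
Scan x_0 ∈ {−4, ..., 4}. For each x_0, f_y(x_0, y) is a polynomial in y; find its integer roots y ∈ {−4, ..., 4}, then test f_x and f at those candidates.
  x = -4: f_y(-4, y) = -6*y**2 + 26*y - 37; no integer root y with |y| ≤ 4.
  x = -3: f_y(-3, y) = -6*y**2 + 26*y - 32; no integer root y with |y| ≤ 4.
  x = -2: f_y(-2, y) = -6*y**2 + 26*y - 29; no integer root y with |y| ≤ 4.
  x = -1: f_y(-1, y) = -6*y**2 + 26*y - 28; vanishes at y ∈ {2}. (-1, 2): f_x = 0, f = 0 — SINGULAR.
  x = 0: f_y(0, y) = -6*y**2 + 26*y - 29; no integer root y with |y| ≤ 4.
  x = 1: f_y(1, y) = -6*y**2 + 26*y - 32; no integer root y with |y| ≤ 4.
  x = 2: f_y(2, y) = -6*y**2 + 26*y - 37; no integer root y with |y| ≤ 4.
  x = 3: f_y(3, y) = -6*y**2 + 26*y - 44; no integer root y with |y| ≤ 4.
  x = 4: f_y(4, y) = -6*y**2 + 26*y - 53; no integer root y with |y| ≤ 4.
Only singular point on the grid: (-1, 2).
Classify: substitute x = -1 + u, y = 2 + v and expand: f = -u**3 - u**2*v - 2*v**3 + v**2.
No constant or linear terms (consistent with a singular point). Quadratic part: v**2. Cubic part: -u**3 - u**2*v - 2*v**3.
The quadratic part v**2 is a perfect square, so there is a single (double) tangent line v = 0, i.e. y = 2. Restricting the cubic part to that line (v = 0) leaves -u**3 ≠ 0, so f is not divisible by v and the branch is v² ≈ u**3 to lowest order — this is a cusp.
Classification: cusp.


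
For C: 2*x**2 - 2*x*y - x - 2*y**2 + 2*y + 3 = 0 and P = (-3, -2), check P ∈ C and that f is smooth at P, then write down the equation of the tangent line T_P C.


Tangent line at P: -9*x + 16*y + 5 = 0.

Step 1: f(-3, -2) = 0, so P lies on C.
Step 2: partial derivatives
  f_x(x, y) = 4*x - 2*y - 1, f_y(x, y) = -2*x - 4*y + 2.
  f_x(P) = -9, f_y(P) = 16 (gradient nonzero, so P is smooth).
Step 3: tangent line at P: -9·(x − -3) + 16·(y − -2) = 0.
Expanding: -9*x + 16*y + 5 = 0.


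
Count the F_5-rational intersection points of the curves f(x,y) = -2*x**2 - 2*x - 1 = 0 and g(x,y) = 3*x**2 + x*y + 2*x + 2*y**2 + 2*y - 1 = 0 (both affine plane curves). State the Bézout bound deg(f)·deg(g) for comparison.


Common zeros: {(3, 2), (3, 3)}; count = 2; Bézout bound = 4.

deg(f) = 2, deg(g) = 2, so Bézout bound = 4.
Scan x ∈ F_5. For each x, list the y ∈ F_5 with f(x, y) ≡ 0 and those with g(x, y) ≡ 0 (mod 5); the common zeros in that column are the intersection.
  x = 0: f ≡ 0 at y ∈ ∅; g ≡ 0 at y ∈ ∅; common: ∅.
  x = 1: f ≡ 0 at y ∈ {0, 1, 2, 3, 4}; g ≡ 0 at y ∈ ∅; common: ∅.
  x = 2: f ≡ 0 at y ∈ ∅; g ≡ 0 at y ∈ {0, 3}; common: ∅.
  x = 3: f ≡ 0 at y ∈ {0, 1, 2, 3, 4}; g ≡ 0 at y ∈ {2, 3}; common: {2, 3}.
  x = 4: f ≡ 0 at y ∈ ∅; g ≡ 0 at y ∈ {0, 2}; common: ∅.
Collecting: common zeros = {(3, 2), (3, 3)}, so the count is 2.
Comparison with the Bézout bound: 2 ≤ 4 = deg(f)·deg(g), as expected for curves with no common component (the affine F_5-count falls short of the bound because intersections may lie at infinity, over extension fields, or carry multiplicity).


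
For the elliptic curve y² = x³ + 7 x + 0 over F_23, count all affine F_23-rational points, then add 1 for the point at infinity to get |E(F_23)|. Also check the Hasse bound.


Affine points = {(0, 0), (1, 10), (1, 13), (3, 5), (3, 18), (4, 0), (7, 1), (7, 22), (8, 4), (8, 19), (10, 9), (10, 14), (12, 8), (12, 15), (14, 6), (14, 17), (17, 8), (17, 15), (18, 1), (18, 22), (19, 0), (21, 1), (21, 22)}; affine count = 23; |E(F_23)| = 24.

Discriminant check: Δ ∝ 4a³ + 27b² = 4·7³ + 27·0² = 4·343 + 27·0 ≡ 15 (mod 23). Nonzero ⇒ E is nonsingular.
For each x ∈ F_23, compute rhs = x³ + 7·x + 0 mod 23, then count y ∈ F_23 with y² ≡ rhs.
  x = 0: rhs = 0, matching y values: 0 (1 points).
  x = 1: rhs = 8, matching y values: 10, 13 (2 points).
  x = 2: rhs = 22, matching y values: none (0 points).
  x = 3: rhs = 2, matching y values: 5, 18 (2 points).
  x = 4: rhs = 0, matching y values: 0 (1 points).
  x = 5: rhs = 22, matching y values: none (0 points).
  x = 6: rhs = 5, matching y values: none (0 points).
  x = 7: rhs = 1, matching y values: 1, 22 (2 points).
  x = 8: rhs = 16, matching y values: 4, 19 (2 points).
  x = 9: rhs = 10, matching y values: none (0 points).
  x = 10: rhs = 12, matching y values: 9, 14 (2 points).
  x = 11: rhs = 5, matching y values: none (0 points).
  x = 12: rhs = 18, matching y values: 8, 15 (2 points).
  x = 13: rhs = 11, matching y values: none (0 points).
  x = 14: rhs = 13, matching y values: 6, 17 (2 points).
  x = 15: rhs = 7, matching y values: none (0 points).
  x = 16: rhs = 22, matching y values: none (0 points).
  x = 17: rhs = 18, matching y values: 8, 15 (2 points).
  x = 18: rhs = 1, matching y values: 1, 22 (2 points).
  x = 19: rhs = 0, matching y values: 0 (1 points).
  x = 20: rhs = 21, matching y values: none (0 points).
  x = 21: rhs = 1, matching y values: 1, 22 (2 points).
  x = 22: rhs = 15, matching y values: none (0 points).
Total affine count: 23.
Full point count |E(F_23)| = 23 + 1 = 24.
Hasse bound: |24 − (23+1)| = |0| = 0 ≤ 2√23 ≈ 9.5917 ✓.


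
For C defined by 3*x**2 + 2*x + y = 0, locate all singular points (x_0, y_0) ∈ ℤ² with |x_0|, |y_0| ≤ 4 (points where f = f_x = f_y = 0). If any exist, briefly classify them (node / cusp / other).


No singular points in the scanned grid; C is smooth there.

Compute partial derivatives:
  f_x = 6*x + 2.
  f_y = 1.
f_y = 1 is a nonzero constant, so f_y never vanishes: no point (x, y) can satisfy f = f_x = f_y = 0. In particular no (x, y) ∈ {−4, ..., 4}² is singular; the curve is smooth.


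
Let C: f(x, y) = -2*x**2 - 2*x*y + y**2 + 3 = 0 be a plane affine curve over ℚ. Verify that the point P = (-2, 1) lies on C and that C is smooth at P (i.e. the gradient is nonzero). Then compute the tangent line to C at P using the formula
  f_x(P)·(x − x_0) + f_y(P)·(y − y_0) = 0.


Tangent line at P: 6*x + 6*y + 6 = 0.

Step 1: f(-2, 1) = 0, so P lies on C.
Step 2: partial derivatives
  f_x(x, y) = -4*x - 2*y, f_y(x, y) = -2*x + 2*y.
  f_x(P) = 6, f_y(P) = 6 (gradient nonzero, so P is smooth).
Step 3: tangent line at P: 6·(x − -2) + 6·(y − 1) = 0.
Expanding: 6*x + 6*y + 6 = 0.


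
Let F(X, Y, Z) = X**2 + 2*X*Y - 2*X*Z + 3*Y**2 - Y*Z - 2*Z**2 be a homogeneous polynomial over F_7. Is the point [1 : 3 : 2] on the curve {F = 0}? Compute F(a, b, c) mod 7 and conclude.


F(1,3,2) ≡ 2 (mod 7); P is NOT on the curve.

Evaluate F(1, 3, 2) term-by-term (mod 7).
  X**2 ↦ 1·1·1·1 = 1
  2*X*Y ↦ 2·1·3·1 = 6
  -2*X*Z ↦ -2·1·1·2 = -4
  3*Y**2 ↦ 3·1·9·1 = 27
  -Y*Z ↦ -1·1·3·2 = -6
  -2*Z**2 ↦ -2·1·1·4 = -8
Sum: F(1, 3, 2) = (1) + (6) + (-4) + (27) + (-6) + (-8) = 16.
Reducing mod 7: 16 ≡ 2 (mod 7).
Since F(a, b, c) ≡ 2 ≠ 0 (mod 7), P does NOT lie on the curve.


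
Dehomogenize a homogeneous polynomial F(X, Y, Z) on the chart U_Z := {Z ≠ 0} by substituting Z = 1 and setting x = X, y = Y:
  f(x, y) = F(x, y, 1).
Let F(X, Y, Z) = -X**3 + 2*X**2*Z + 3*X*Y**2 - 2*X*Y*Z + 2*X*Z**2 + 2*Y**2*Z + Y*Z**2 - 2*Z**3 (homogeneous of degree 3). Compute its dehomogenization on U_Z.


f(x, y) = -x**3 + 2*x**2 + 3*x*y**2 - 2*x*y + 2*x + 2*y**2 + y - 2

On U_Z we set Z = 1. Each monomial c·X^i·Y^j·Z^k in F becomes c·x^i·y^j·1^k = c·x^i·y^j.
Substituting Z = 1: F(X, Y, 1) = -x**3 + 2*x**2 + 3*x*y**2 - 2*x*y + 2*x + 2*y**2 + y - 2.
Note: deg(f) ≤ deg(F) = 3; strict inequality happens when F is divisible by Z (lost terms).


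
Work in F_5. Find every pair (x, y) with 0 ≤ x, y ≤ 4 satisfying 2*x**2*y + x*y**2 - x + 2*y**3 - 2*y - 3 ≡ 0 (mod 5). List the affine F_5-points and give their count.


Affine F_5-points: {(0, 3), (1, 4), (2, 0), (2, 1), (2, 3), (3, 1), (4, 2), (4, 4)}; count = 8.

For each of the 25 pairs (x, y) ∈ F_5², evaluate f(x, y) mod 5. Record the zeros.
  x = 0: [0↦2, 1↦2, 2↦4, 3↦0, 4↦2]  zeros at y ∈ {3}
  x = 1: [0↦1, 1↦4, 2↦1, 3↦4, 4↦0]  zeros at y ∈ {4}
  x = 2: [0↦0, 1↦0, 2↦1, 3↦0, 4↦4]  zeros at y ∈ {0, 1, 3}
  x = 3: [0↦4, 1↦0, 2↦4, 3↦3, 4↦4]  zeros at y ∈ {1}
  x = 4: [0↦3, 1↦4, 2↦0, 3↦3, 4↦0]  zeros at y ∈ {2, 4}
Collecting zeros: affine points = {(0, 3), (1, 4), (2, 0), (2, 1), (2, 3), (3, 1), (4, 2), (4, 4)}.
Total count |C(F_5)_aff| = 8.


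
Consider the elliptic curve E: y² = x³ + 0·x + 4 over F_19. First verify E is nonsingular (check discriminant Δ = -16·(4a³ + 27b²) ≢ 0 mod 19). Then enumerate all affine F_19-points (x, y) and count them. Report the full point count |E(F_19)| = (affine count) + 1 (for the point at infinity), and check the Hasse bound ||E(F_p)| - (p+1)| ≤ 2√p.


Affine points = {(0, 2), (0, 17), (1, 9), (1, 10), (4, 7), (4, 12), (6, 7), (6, 12), (7, 9), (7, 10), (9, 7), (9, 12), (10, 4), (10, 15), (11, 9), (11, 10), (13, 4), (13, 15), (15, 4), (15, 15)}; affine count = 20; |E(F_19)| = 21.

Discriminant check: Δ ∝ 4a³ + 27b² = 4·0³ + 27·4² = 4·0 + 27·16 ≡ 14 (mod 19). Nonzero ⇒ E is nonsingular.
For each x ∈ F_19, compute rhs = x³ + 0·x + 4 mod 19, then count y ∈ F_19 with y² ≡ rhs.
  x = 0: rhs = 4, matching y values: 2, 17 (2 points).
  x = 1: rhs = 5, matching y values: 9, 10 (2 points).
  x = 2: rhs = 12, matching y values: none (0 points).
  x = 3: rhs = 12, matching y values: none (0 points).
  x = 4: rhs = 11, matching y values: 7, 12 (2 points).
  x = 5: rhs = 15, matching y values: none (0 points).
  x = 6: rhs = 11, matching y values: 7, 12 (2 points).
  x = 7: rhs = 5, matching y values: 9, 10 (2 points).
  x = 8: rhs = 3, matching y values: none (0 points).
  x = 9: rhs = 11, matching y values: 7, 12 (2 points).
  x = 10: rhs = 16, matching y values: 4, 15 (2 points).
  x = 11: rhs = 5, matching y values: 9, 10 (2 points).
  x = 12: rhs = 3, matching y values: none (0 points).
  x = 13: rhs = 16, matching y values: 4, 15 (2 points).
  x = 14: rhs = 12, matching y values: none (0 points).
  x = 15: rhs = 16, matching y values: 4, 15 (2 points).
  x = 16: rhs = 15, matching y values: none (0 points).
  x = 17: rhs = 15, matching y values: none (0 points).
  x = 18: rhs = 3, matching y values: none (0 points).
Total affine count: 20.
Full point count |E(F_19)| = 20 + 1 = 21.
Hasse bound: |21 − (19+1)| = |1| = 1 ≤ 2√19 ≈ 8.7178 ✓.


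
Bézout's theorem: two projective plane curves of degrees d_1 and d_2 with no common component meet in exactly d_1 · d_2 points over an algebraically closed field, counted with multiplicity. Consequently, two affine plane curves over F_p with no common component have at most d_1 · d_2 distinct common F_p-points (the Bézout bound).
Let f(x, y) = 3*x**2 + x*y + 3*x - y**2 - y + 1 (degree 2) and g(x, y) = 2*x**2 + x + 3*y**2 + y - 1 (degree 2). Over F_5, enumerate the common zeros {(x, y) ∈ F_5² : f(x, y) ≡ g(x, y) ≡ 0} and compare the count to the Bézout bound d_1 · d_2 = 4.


Common zeros: ∅; count = 0; Bézout bound = 4.

deg(f) = 2, deg(g) = 2, so Bézout bound = 4.
Scan x ∈ F_5. For each x, list the y ∈ F_5 with f(x, y) ≡ 0 and those with g(x, y) ≡ 0 (mod 5); the common zeros in that column are the intersection.
  x = 0: f ≡ 0 at y ∈ {2}; g ≡ 0 at y ∈ ∅; common: ∅.
  x = 1: f ≡ 0 at y ∈ ∅; g ≡ 0 at y ∈ ∅; common: ∅.
  x = 2: f ≡ 0 at y ∈ ∅; g ≡ 0 at y ∈ ∅; common: ∅.
  x = 3: f ≡ 0 at y ∈ ∅; g ≡ 0 at y ∈ {0, 3}; common: ∅.
  x = 4: f ≡ 0 at y ∈ ∅; g ≡ 0 at y ∈ {0, 3}; common: ∅.
Collecting: common zeros = ∅, so the count is 0.
Comparison with the Bézout bound: 0 ≤ 4 = deg(f)·deg(g), as expected for curves with no common component (the affine F_5-count falls short of the bound because intersections may lie at infinity, over extension fields, or carry multiplicity).


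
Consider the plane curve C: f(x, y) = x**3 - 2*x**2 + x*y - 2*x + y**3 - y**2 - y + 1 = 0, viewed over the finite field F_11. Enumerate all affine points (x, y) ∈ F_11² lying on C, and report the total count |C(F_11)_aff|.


Affine F_11-points: {(0, 1), (0, 10), (3, 10), (5, 0), (6, 7), (9, 0), (10, 0), (10, 2), (10, 10)}; count = 9.

For each of the 121 pairs (x, y) ∈ F_11², evaluate f(x, y) mod 11. Record the zeros.
  x = 0: [0↦1, 1↦0, 2↦3, 3↦5, 4↦1, 5↦8, 6↦10, 7↦2, 8↦1, 9↦2, 10↦0]  zeros at y ∈ {1, 10}
  x = 1: [0↦9, 1↦9, 2↦2, 3↦5, 4↦2, 5↦10, 6↦2, 7↦6, 8↦6, 9↦8, 10↦7]  zeros at y ∈ ∅
  x = 2: [0↦8, 1↦9, 2↦3, 3↦7, 4↦5, 5↦3, 6↦7, 7↦1, 8↦2, 9↦5, 10↦5]  zeros at y ∈ ∅
  x = 3: [0↦4, 1↦6, 2↦1, 3↦6, 4↦5, 5↦4, 6↦9, 7↦4, 8↦6, 9↦10, 10↦0]  zeros at y ∈ {10}
  x = 4: [0↦3, 1↦6, 2↦2, 3↦8, 4↦8, 5↦8, 6↦3, 7↦10, 8↦2, 9↦7, 10↦9]  zeros at y ∈ ∅
  x = 5: [0↦0, 1↦4, 2↦1, 3↦8, 4↦9, 5↦10, 6↦6, 7↦3, 8↦7, 9↦2, 10↦5]  zeros at y ∈ {0}
  x = 6: [0↦1, 1↦6, 2↦4, 3↦1, 4↦3, 5↦5, 6↦2, 7↦0, 8↦5, 9↦1, 10↦5]  zeros at y ∈ {7}
  x = 7: [0↦1, 1↦7, 2↦6, 3↦4, 4↦7, 5↦10, 6↦8, 7↦7, 8↦2, 9↦10, 10↦4]  zeros at y ∈ ∅
  x = 8: [0↦6, 1↦2, 2↦2, 3↦1, 4↦5, 5↦9, 6↦8, 7↦8, 8↦4, 9↦2, 10↦8]  zeros at y ∈ ∅
  x = 9: [0↦0, 1↦8, 2↦9, 3↦9, 4↦3, 5↦8, 6↦8, 7↦9, 8↦6, 9↦5, 10↦1]  zeros at y ∈ {0}
  x = 10: [0↦0, 1↦9, 2↦0, 3↦1, 4↦7, 5↦2, 6↦3, 7↦5, 8↦3, 9↦3, 10↦0]  zeros at y ∈ {0, 2, 10}
Collecting zeros: affine points = {(0, 1), (0, 10), (3, 10), (5, 0), (6, 7), (9, 0), (10, 0), (10, 2), (10, 10)}.
Total count |C(F_11)_aff| = 9.


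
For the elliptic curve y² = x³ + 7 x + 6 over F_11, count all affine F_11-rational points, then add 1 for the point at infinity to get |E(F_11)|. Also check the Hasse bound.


Affine points = {(1, 5), (1, 6), (5, 1), (5, 10), (6, 0), (10, 3), (10, 8)}; affine count = 7; |E(F_11)| = 8.

Discriminant check: Δ ∝ 4a³ + 27b² = 4·7³ + 27·6² = 4·343 + 27·36 ≡ 1 (mod 11). Nonzero ⇒ E is nonsingular.
For each x ∈ F_11, compute rhs = x³ + 7·x + 6 mod 11, then count y ∈ F_11 with y² ≡ rhs.
  x = 0: rhs = 6, matching y values: none (0 points).
  x = 1: rhs = 3, matching y values: 5, 6 (2 points).
  x = 2: rhs = 6, matching y values: none (0 points).
  x = 3: rhs = 10, matching y values: none (0 points).
  x = 4: rhs = 10, matching y values: none (0 points).
  x = 5: rhs = 1, matching y values: 1, 10 (2 points).
  x = 6: rhs = 0, matching y values: 0 (1 points).
  x = 7: rhs = 2, matching y values: none (0 points).
  x = 8: rhs = 2, matching y values: none (0 points).
  x = 9: rhs = 6, matching y values: none (0 points).
  x = 10: rhs = 9, matching y values: 3, 8 (2 points).
Total affine count: 7.
Full point count |E(F_11)| = 7 + 1 = 8.
Hasse bound: |8 − (11+1)| = |-4| = 4 ≤ 2√11 ≈ 6.6332 ✓.


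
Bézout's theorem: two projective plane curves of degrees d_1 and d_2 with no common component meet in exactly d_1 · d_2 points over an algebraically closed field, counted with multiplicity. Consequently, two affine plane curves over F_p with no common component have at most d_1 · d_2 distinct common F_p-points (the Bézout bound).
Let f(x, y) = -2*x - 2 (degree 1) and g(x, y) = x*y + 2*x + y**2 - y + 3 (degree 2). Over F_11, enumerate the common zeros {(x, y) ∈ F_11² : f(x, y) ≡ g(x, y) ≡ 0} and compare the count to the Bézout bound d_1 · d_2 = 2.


Common zeros: {(10, 1)}; count = 1; Bézout bound = 2.

deg(f) = 1, deg(g) = 2, so Bézout bound = 2.
Scan x ∈ F_11. For each x, list the y ∈ F_11 with f(x, y) ≡ 0 and those with g(x, y) ≡ 0 (mod 11); the common zeros in that column are the intersection.
  x = 0: f ≡ 0 at y ∈ ∅; g ≡ 0 at y ∈ {6}; common: ∅.
  x = 1: f ≡ 0 at y ∈ ∅; g ≡ 0 at y ∈ ∅; common: ∅.
  x = 2: f ≡ 0 at y ∈ ∅; g ≡ 0 at y ∈ ∅; common: ∅.
  x = 3: f ≡ 0 at y ∈ ∅; g ≡ 0 at y ∈ {4, 5}; common: ∅.
  x = 4: f ≡ 0 at y ∈ ∅; g ≡ 0 at y ∈ {0, 8}; common: ∅.
  x = 5: f ≡ 0 at y ∈ ∅; g ≡ 0 at y ∈ ∅; common: ∅.
  x = 6: f ≡ 0 at y ∈ ∅; g ≡ 0 at y ∈ {7, 10}; common: ∅.
  x = 7: f ≡ 0 at y ∈ ∅; g ≡ 0 at y ∈ {2, 3}; common: ∅.
  x = 8: f ≡ 0 at y ∈ ∅; g ≡ 0 at y ∈ ∅; common: ∅.
  x = 9: f ≡ 0 at y ∈ ∅; g ≡ 0 at y ∈ ∅; common: ∅.
  x = 10: f ≡ 0 at y ∈ {0, 1, 2, 3, 4, 5, 6, 7, 8, 9, 10}; g ≡ 0 at y ∈ {1}; common: {1}.
Collecting: common zeros = {(10, 1)}, so the count is 1.
Comparison with the Bézout bound: 1 ≤ 2 = deg(f)·deg(g), as expected for curves with no common component (the affine F_11-count falls short of the bound because intersections may lie at infinity, over extension fields, or carry multiplicity).


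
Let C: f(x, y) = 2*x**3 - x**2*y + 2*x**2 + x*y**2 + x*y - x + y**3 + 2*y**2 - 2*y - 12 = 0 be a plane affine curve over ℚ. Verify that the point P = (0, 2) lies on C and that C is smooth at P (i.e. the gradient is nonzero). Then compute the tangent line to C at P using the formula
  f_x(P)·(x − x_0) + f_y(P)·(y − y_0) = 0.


Tangent line at P: 5*x + 18*y - 36 = 0.

Step 1: f(0, 2) = 0, so P lies on C.
Step 2: partial derivatives
  f_x(x, y) = 6*x**2 - 2*x*y + 4*x + y**2 + y - 1, f_y(x, y) = -x**2 + 2*x*y + x + 3*y**2 + 4*y - 2.
  f_x(P) = 5, f_y(P) = 18 (gradient nonzero, so P is smooth).
Step 3: tangent line at P: 5·(x − 0) + 18·(y − 2) = 0.
Expanding: 5*x + 18*y - 36 = 0.


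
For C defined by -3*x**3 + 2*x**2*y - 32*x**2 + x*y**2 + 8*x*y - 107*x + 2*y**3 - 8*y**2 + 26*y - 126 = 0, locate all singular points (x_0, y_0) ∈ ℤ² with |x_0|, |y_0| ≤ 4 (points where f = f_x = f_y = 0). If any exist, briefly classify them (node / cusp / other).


Singular points: {(-3, 2)}; classification: node.

Compute partial derivatives:
  f_x = -9*x**2 + 4*x*y - 64*x + y**2 + 8*y - 107.
  f_y = 2*x**2 + 2*x*y + 8*x + 6*y**2 - 16*y + 26.
Scan x_0 ∈ {−4, ..., 4}. For each x_0, f_y(x_0, y) is a polynomial in y; find its integer roots y ∈ {−4, ..., 4}, then test f_x and f at those candidates.
  x = -4: f_y(-4, y) = 6*y**2 - 24*y + 26; no integer root y with |y| ≤ 4.
  x = -3: f_y(-3, y) = 6*y**2 - 22*y + 20; vanishes at y ∈ {2}. (-3, 2): f_x = 0, f = 0 — SINGULAR.
  x = -2: f_y(-2, y) = 6*y**2 - 20*y + 18; no integer root y with |y| ≤ 4.
  x = -1: f_y(-1, y) = 6*y**2 - 18*y + 20; no integer root y with |y| ≤ 4.
  x = 0: f_y(0, y) = 6*y**2 - 16*y + 26; no integer root y with |y| ≤ 4.
  x = 1: f_y(1, y) = 6*y**2 - 14*y + 36; no integer root y with |y| ≤ 4.
  x = 2: f_y(2, y) = 6*y**2 - 12*y + 50; no integer root y with |y| ≤ 4.
  x = 3: f_y(3, y) = 6*y**2 - 10*y + 68; no integer root y with |y| ≤ 4.
  x = 4: f_y(4, y) = 6*y**2 - 8*y + 90; no integer root y with |y| ≤ 4.
Only singular point on the grid: (-3, 2).
Classify: substitute x = -3 + u, y = 2 + v and expand: f = -3*u**3 + 2*u**2*v - u**2 + u*v**2 + 2*v**3 + v**2.
No constant or linear terms (consistent with a singular point). Quadratic part: -u**2 + v**2. Cubic part: -3*u**3 + 2*u**2*v + u*v**2 + 2*v**3.
The quadratic part v**2 - u**2 = (v − u)(v + u) splits into two distinct linear factors, so there are two distinct tangent lines y − 2 = ±(x − -3) — this is a node (ordinary double point).
Classification: node.


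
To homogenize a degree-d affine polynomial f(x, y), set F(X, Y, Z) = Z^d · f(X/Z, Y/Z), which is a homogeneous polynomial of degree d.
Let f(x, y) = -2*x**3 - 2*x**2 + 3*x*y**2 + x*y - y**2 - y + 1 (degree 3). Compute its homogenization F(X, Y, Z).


F(X, Y, Z) = -2*X**3 - 2*X**2*Z + 3*X*Y**2 + X*Y*Z - Y**2*Z - Y*Z**2 + Z**3

deg(f) = 3.
Substitute x = X/Z, y = Y/Z into f, then multiply by Z^3.
  monomial -2·x^3·y^0 ↦ -2·X^3·Y^0·Z^0.
  monomial -2·x^2·y^0 ↦ -2·X^2·Y^0·Z^1.
  monomial 3·x^1·y^2 ↦ 3·X^1·Y^2·Z^0.
  monomial 1·x^1·y^1 ↦ 1·X^1·Y^1·Z^1.
  monomial -1·x^0·y^2 ↦ -1·X^0·Y^2·Z^1.
  monomial -1·x^0·y^1 ↦ -1·X^0·Y^1·Z^2.
  monomial 1·x^0·y^0 ↦ 1·X^0·Y^0·Z^3.
Collecting: F(X, Y, Z) = -2*X**3 - 2*X**2*Z + 3*X*Y**2 + X*Y*Z - Y**2*Z - Y*Z**2 + Z**3.


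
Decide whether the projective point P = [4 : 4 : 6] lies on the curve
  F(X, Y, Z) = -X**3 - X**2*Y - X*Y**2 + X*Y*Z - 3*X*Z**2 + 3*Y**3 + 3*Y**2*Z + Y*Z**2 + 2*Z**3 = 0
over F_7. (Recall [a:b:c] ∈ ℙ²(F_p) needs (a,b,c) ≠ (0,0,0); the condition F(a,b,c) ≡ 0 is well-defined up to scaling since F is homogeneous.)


F(4,4,6) ≡ 3 (mod 7); P is NOT on the curve.

Evaluate F(4, 4, 6) term-by-term (mod 7).
  -X**3 ↦ -1·64·1·1 = -64
  -X**2*Y ↦ -1·16·4·1 = -64
  -X*Y**2 ↦ -1·4·16·1 = -64
  X*Y*Z ↦ 1·4·4·6 = 96
  -3*X*Z**2 ↦ -3·4·1·36 = -432
  3*Y**3 ↦ 3·1·64·1 = 192
  3*Y**2*Z ↦ 3·1·16·6 = 288
  Y*Z**2 ↦ 1·1·4·36 = 144
  2*Z**3 ↦ 2·1·1·216 = 432
Sum: F(4, 4, 6) = (-64) + (-64) + (-64) + (96) + (-432) + (192) + (288) + (144) + (432) = 528.
Reducing mod 7: 528 ≡ 3 (mod 7).
Since F(a, b, c) ≡ 3 ≠ 0 (mod 7), P does NOT lie on the curve.
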